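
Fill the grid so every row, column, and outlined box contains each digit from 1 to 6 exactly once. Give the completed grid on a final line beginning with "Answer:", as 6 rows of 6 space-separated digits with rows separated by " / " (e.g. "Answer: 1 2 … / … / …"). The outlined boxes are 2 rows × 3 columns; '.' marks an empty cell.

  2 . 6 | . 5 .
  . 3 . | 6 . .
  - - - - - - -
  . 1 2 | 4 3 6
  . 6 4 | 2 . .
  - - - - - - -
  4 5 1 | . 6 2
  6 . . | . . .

Step 1. [r2c1∈{1,5}] across col 1, 1 lands solely at r2c1, so r2c1=1.
Step 2. [r5c4∈{3}] r5c4's peers cover all but 3. So r5c4=3.
Step 3. [r2c6∈{4}] r2c6 has the single candidate 4, so r2c6=4.
Step 4. [r4c6∈{1,5}] across box 4, 5 lands solely at r4c6 ⇒ r4c6=5.
Step 5. [r6c6∈{1}] r6c6 is down to just 1, so r6c6=1.
Step 6. [r6c4∈{5}] nothing but 5 survives at r6c4 ⇒ r6c4=5.
Step 7. [r6c5∈{4}] r6c5's peers cover all but 4. So r6c5=4.
Step 8. [r4c5∈{1}] nothing but 1 survives at r4c5, so r4c5=1.
Step 9. [r4c1∈{3}] nothing but 3 survives at r4c1. So r4c1=3.
Step 10. [r1c6∈{3}] r1c6 has the single candidate 3 ⇒ r1c6=3.
Step 11. [r6c2∈{2}] r6c2 has the single candidate 2 ⇒ r6c2=2.
Step 12. [r3c1∈{5}] r3c1's peers cover all but 5 ⇒ r3c1=5.
Step 13. [r2c3∈{5}] r2c3's peers cover all but 5 ⇒ r2c3=5.
Step 14. [r2c5∈{2}] r2c5 has the single candidate 2, so r2c5=2.
Step 15. [r1c2∈{4}] only 4 remains possible at r1c2, so r1c2=4.
Step 16. [r6c3∈{3}] r6c3 is down to just 3. So r6c3=3.
Step 17. [r1c4∈{1}] r1c4's peers cover all but 1, so r1c4=1.

Answer: 2 4 6 1 5 3 / 1 3 5 6 2 4 / 5 1 2 4 3 6 / 3 6 4 2 1 5 / 4 5 1 3 6 2 / 6 2 3 5 4 1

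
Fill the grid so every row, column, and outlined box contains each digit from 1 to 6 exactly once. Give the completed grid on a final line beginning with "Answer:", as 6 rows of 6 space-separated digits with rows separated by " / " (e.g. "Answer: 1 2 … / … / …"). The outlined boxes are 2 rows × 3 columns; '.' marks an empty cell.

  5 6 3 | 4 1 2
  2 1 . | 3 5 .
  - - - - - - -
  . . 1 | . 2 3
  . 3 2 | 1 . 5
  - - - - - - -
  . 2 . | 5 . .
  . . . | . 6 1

Step 1. [r5c1∈{1,3,4,6}] r5c1 is the only open cell in row 5 admitting 1. So r5c1=1.
Step 2. [r4c5∈{4}] nothing but 4 survives at r4c5 ⇒ r4c5=4.
Step 3. [r3c2∈{4,5}] across row 3, 5 lands solely at r3c2. So r3c2=5.
Step 4. [r6c2∈{4}] only 4 remains possible at r6c2, so r6c2=4.
Step 5. [r4c1∈{6}] r4c1 is down to just 6. So r4c1=6.
Step 6. [r3c1∈{4}] r3c1's peers cover all but 4, so r3c1=4.
Step 7. [r5c3∈{6}] r5c3 is down to just 6. So r5c3=6.
Step 8. [r5c5∈{3}] r5c5's peers cover all but 3 ⇒ r5c5=3.
Step 9. [r6c1∈{3}] r6c1 has the single candidate 3. So r6c1=3.
Step 10. [r6c4∈{2}] r6c4 is down to just 2 ⇒ r6c4=2.
Step 11. [r6c3∈{5}] r6c3's peers cover all but 5, so r6c3=5.
Step 12. [r5c6∈{4}] nothing but 4 survives at r5c6, so r5c6=4.
Step 13. [r2c3∈{4}] nothing but 4 survives at r2c3. So r2c3=4.
Step 14. [r3c4∈{6}] r3c4 has the single candidate 6 ⇒ r3c4=6.
Step 15. [r2c6∈{6}] r2c6's peers cover all but 6, so r2c6=6.

Answer: 5 6 3 4 1 2 / 2 1 4 3 5 6 / 4 5 1 6 2 3 / 6 3 2 1 4 5 / 1 2 6 5 3 4 / 3 4 5 2 6 1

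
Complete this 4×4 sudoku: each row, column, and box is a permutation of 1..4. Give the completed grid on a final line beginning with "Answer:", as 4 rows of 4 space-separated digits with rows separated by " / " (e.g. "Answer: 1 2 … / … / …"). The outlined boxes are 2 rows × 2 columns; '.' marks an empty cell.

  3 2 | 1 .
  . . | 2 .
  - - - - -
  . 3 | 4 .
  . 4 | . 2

Step 1. [r4c1∈{1}] r4c1 is down to just 1. So r4c1=1.
Step 2. [r2c4∈{3,4}] 3 has one home in row 2: r2c4. So r2c4=3.
Step 3. [r2c2∈{1}] r2c2 is down to just 1 ⇒ r2c2=1.
Step 4. [r4c3∈{3}] r4c3 is down to just 3, so r4c3=3.
Step 5. [r2c1∈{4}] r2c1's peers cover all but 4, so r2c1=4.
Step 6. [r3c4∈{1}] r3c4's peers cover all but 1 ⇒ r3c4=1.
Step 7. [r3c1∈{2}] nothing but 2 survives at r3c1. So r3c1=2.
Step 8. [r1c4∈{4}] r1c4's peers cover all but 4. So r1c4=4.

Answer: 3 2 1 4 / 4 1 2 3 / 2 3 4 1 / 1 4 3 2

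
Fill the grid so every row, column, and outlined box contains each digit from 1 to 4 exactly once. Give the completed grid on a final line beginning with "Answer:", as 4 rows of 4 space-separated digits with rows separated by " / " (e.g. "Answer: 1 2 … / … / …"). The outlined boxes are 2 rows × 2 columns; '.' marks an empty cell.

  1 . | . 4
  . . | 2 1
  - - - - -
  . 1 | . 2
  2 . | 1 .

Step 1. [r4c2∈{3,4}] across row 4, 4 lands solely at r4c2. So r4c2=4.
Step 2. [r1c3∈{3}] r1c3 is down to just 3. So r1c3=3.
Step 3. [r3c1∈{3}] r3c1 has the single candidate 3, so r3c1=3.
Step 4. [r1c2∈{2}] only 2 remains possible at r1c2 ⇒ r1c2=2.
Step 5. [r2c2∈{3}] only 3 remains possible at r2c2. So r2c2=3.
Step 6. [r3c3∈{4}] r3c3's peers cover all but 4 ⇒ r3c3=4.
Step 7. [r4c4∈{3}] r4c4 has the single candidate 3. So r4c4=3.
Step 8. [r2c1∈{4}] r2c1 is down to just 4, so r2c1=4.

Answer: 1 2 3 4 / 4 3 2 1 / 3 1 4 2 / 2 4 1 3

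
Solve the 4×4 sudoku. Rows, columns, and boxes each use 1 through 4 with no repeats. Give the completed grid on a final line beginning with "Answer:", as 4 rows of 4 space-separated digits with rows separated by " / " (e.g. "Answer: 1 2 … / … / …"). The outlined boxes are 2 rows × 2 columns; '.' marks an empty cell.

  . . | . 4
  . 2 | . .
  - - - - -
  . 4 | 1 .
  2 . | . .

Step 1. [r2c3∈{3}] r2c3's peers cover all but 3 ⇒ r2c3=3.
Step 2. [r3c1∈{3}] r3c1's peers cover all but 3 ⇒ r3c1=3.
Step 3. [r1c1∈{1}] only 1 remains possible at r1c1, so r1c1=1.
Step 4. [r3c4∈{2}] nothing but 2 survives at r3c4, so r3c4=2.
Step 5. [r4c4∈{3}] r4c4 has the single candidate 3, so r4c4=3.
Step 6. [r4c2∈{1}] r4c2 is down to just 1, so r4c2=1.
Step 7. [r1c2∈{3}] r1c2 has the single candidate 3 ⇒ r1c2=3.
Step 8. [r2c1∈{4}] r2c1 is down to just 4 ⇒ r2c1=4.
Step 9. [r1c3∈{2}] r1c3 is down to just 2 ⇒ r1c3=2.
Step 10. [r4c3∈{4}] r4c3 is down to just 4 ⇒ r4c3=4.
Step 11. [r2c4∈{1}] r2c4 has the single candidate 1, so r2c4=1.

Answer: 1 3 2 4 / 4 2 3 1 / 3 4 1 2 / 2 1 4 3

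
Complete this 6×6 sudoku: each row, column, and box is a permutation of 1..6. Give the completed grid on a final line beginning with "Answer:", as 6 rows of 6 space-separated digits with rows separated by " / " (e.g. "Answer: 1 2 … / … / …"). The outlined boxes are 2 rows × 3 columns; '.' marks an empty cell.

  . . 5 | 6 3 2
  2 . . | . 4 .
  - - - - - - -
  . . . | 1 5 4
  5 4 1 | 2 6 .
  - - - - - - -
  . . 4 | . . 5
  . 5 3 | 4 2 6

Step 1. [r5c2∈{1,2,6}] row 5 places 2 nowhere but r5c2, so r5c2=2.
Step 2. [r2c2∈{1,3,6}] r2c2 is the only open cell in row 2 admitting 3 ⇒ r2c2=3.
Step 3. [r3c2∈{6}] only 6 remains possible at r3c2 ⇒ r3c2=6.
Step 4. [r6c1∈{1}] r6c1 has the single candidate 1 ⇒ r6c1=1.
Step 5. [r4c6∈{3}] r4c6's peers cover all but 3. So r4c6=3.
Step 6. [r1c2∈{1}] only 1 remains possible at r1c2, so r1c2=1.
Step 7. [r2c4∈{5}] only 5 remains possible at r2c4, so r2c4=5.
Step 8. [r2c6∈{1}] r2c6's peers cover all but 1, so r2c6=1.
Step 9. [r3c3∈{2}] r3c3 is down to just 2. So r3c3=2.
Step 10. [r5c5∈{1}] only 1 remains possible at r5c5 ⇒ r5c5=1.
Step 11. [r3c1∈{3}] r3c1's peers cover all but 3 ⇒ r3c1=3.
Step 12. [r2c3∈{6}] r2c3 is down to just 6. So r2c3=6.
Step 13. [r5c4∈{3}] r5c4's peers cover all but 3, so r5c4=3.
Step 14. [r5c1∈{6}] only 6 remains possible at r5c1 ⇒ r5c1=6.
Step 15. [r1c1∈{4}] r1c1's peers cover all but 4 ⇒ r1c1=4.

Answer: 4 1 5 6 3 2 / 2 3 6 5 4 1 / 3 6 2 1 5 4 / 5 4 1 2 6 3 / 6 2 4 3 1 5 / 1 5 3 4 2 6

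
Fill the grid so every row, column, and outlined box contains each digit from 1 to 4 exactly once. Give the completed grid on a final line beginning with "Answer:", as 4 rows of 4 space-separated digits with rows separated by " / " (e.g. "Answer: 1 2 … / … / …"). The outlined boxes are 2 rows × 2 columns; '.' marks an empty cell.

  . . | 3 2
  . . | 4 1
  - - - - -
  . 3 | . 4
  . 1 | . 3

Step 1. [r3c1∈{2}] nothing but 2 survives at r3c1. So r3c1=2.
Step 2. [r1c1∈{1,4}] row 1 places 1 nowhere but r1c1. So r1c1=1.
Step 3. [r3c3∈{1}] r3c3's peers cover all but 1. So r3c3=1.
Step 4. [r2c2∈{2}] nothing but 2 survives at r2c2 ⇒ r2c2=2.
Step 5. [r1c2∈{4}] nothing but 4 survives at r1c2. So r1c2=4.
Step 6. [r4c3∈{2}] only 2 remains possible at r4c3. So r4c3=2.
Step 7. [r4c1∈{4}] r4c1 is down to just 4. So r4c1=4.
Step 8. [r2c1∈{3}] nothing but 3 survives at r2c1 ⇒ r2c1=3.

Answer: 1 4 3 2 / 3 2 4 1 / 2 3 1 4 / 4 1 2 3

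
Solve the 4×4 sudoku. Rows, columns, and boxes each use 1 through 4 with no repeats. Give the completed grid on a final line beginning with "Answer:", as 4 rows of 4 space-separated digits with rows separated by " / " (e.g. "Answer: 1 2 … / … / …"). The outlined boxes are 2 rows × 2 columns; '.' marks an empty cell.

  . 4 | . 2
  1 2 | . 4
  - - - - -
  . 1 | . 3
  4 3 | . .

Step 1. [r1c3∈{1,3}] r1c3 is the only open cell in row 1 admitting 1 ⇒ r1c3=1.
Step 2. [r3c1∈{2}] r3c1 is down to just 2. So r3c1=2.
Step 3. [r2c3∈{3}] r2c3 has the single candidate 3, so r2c3=3.
Step 4. [r3c3∈{4}] r3c3 is down to just 4, so r3c3=4.
Step 5. [r4c4∈{1}] r4c4 is down to just 1. So r4c4=1.
Step 6. [r4c3∈{2}] r4c3 has the single candidate 2. So r4c3=2.
Step 7. [r1c1∈{3}] only 3 remains possible at r1c1 ⇒ r1c1=3.

Answer: 3 4 1 2 / 1 2 3 4 / 2 1 4 3 / 4 3 2 1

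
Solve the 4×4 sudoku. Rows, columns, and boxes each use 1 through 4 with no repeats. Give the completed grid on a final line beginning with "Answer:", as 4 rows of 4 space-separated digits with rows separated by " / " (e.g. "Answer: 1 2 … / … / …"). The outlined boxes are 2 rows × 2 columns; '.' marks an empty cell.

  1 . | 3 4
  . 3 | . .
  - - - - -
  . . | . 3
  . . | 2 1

Step 1. [r2c1∈{2,4}] r2c1 is the only open cell in row 2 admitting 4 ⇒ r2c1=4.
Step 2. [r3c2∈{1,2,4}] r3c2 is the only open cell in row 3 admitting 1 ⇒ r3c2=1.
Step 3. [r2c4∈{2}] only 2 remains possible at r2c4, so r2c4=2.
Step 4. [r4c1∈{3}] r4c1's peers cover all but 3. So r4c1=3.
Step 5. [r1c2∈{2}] r1c2 has the single candidate 2. So r1c2=2.
Step 6. [r2c3∈{1}] r2c3 has the single candidate 1, so r2c3=1.
Step 7. [r3c3∈{4}] nothing but 4 survives at r3c3 ⇒ r3c3=4.
Step 8. [r4c2∈{4}] r4c2 is down to just 4. So r4c2=4.
Step 9. [r3c1∈{2}] r3c1 is down to just 2 ⇒ r3c1=2.

Answer: 1 2 3 4 / 4 3 1 2 / 2 1 4 3 / 3 4 2 1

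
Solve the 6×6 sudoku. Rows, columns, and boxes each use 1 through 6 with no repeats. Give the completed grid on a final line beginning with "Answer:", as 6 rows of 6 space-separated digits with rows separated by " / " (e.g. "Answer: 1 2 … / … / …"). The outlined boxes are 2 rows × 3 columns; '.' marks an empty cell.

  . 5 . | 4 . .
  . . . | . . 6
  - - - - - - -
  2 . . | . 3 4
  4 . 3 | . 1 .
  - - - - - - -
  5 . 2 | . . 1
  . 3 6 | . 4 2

Step 1. [r2c4∈{1,2,3,5}] col 4 places 1 nowhere but r2c4, so r2c4=1.
Step 2. [r4c2∈{6}] r4c2 has the single candidate 6 ⇒ r4c2=6.
Step 3. [r2c2∈{2,4}] col 2 places 2 nowhere but r2c2 ⇒ r2c2=2.
Step 4. [r6c4∈{5}] r6c4 has the single candidate 5. So r6c4=5.
Step 5. [r1c1∈{1,3,6}] r1c1 is the only open cell in row 1 admitting 6 ⇒ r1c1=6.
Step 6. [r3c3∈{1,5}] row 3 places 5 nowhere but r3c3, so r3c3=5.
Step 7. [r3c4∈{6}] nothing but 6 survives at r3c4, so r3c4=6.
Step 8. [r1c5∈{2}] only 2 remains possible at r1c5 ⇒ r1c5=2.
Step 9. [r1c6∈{3}] r1c6 is down to just 3. So r1c6=3.
Step 10. [r2c3∈{4}] r2c3's peers cover all but 4 ⇒ r2c3=4.
Step 11. [r5c2∈{4}] r5c2's peers cover all but 4. So r5c2=4.
Step 12. [r4c6∈{5}] nothing but 5 survives at r4c6 ⇒ r4c6=5.
Step 13. [r4c4∈{2}] r4c4's peers cover all but 2, so r4c4=2.
Step 14. [r2c5∈{5}] only 5 remains possible at r2c5 ⇒ r2c5=5.
Step 15. [r2c1∈{3}] r2c1's peers cover all but 3, so r2c1=3.
Step 16. [r1c3∈{1}] r1c3's peers cover all but 1. So r1c3=1.
Step 17. [r3c2∈{1}] only 1 remains possible at r3c2 ⇒ r3c2=1.
Step 18. [r5c5∈{6}] nothing but 6 survives at r5c5, so r5c5=6.
Step 19. [r6c1∈{1}] nothing but 1 survives at r6c1. So r6c1=1.
Step 20. [r5c4∈{3}] r5c4's peers cover all but 3, so r5c4=3.

Answer: 6 5 1 4 2 3 / 3 2 4 1 5 6 / 2 1 5 6 3 4 / 4 6 3 2 1 5 / 5 4 2 3 6 1 / 1 3 6 5 4 2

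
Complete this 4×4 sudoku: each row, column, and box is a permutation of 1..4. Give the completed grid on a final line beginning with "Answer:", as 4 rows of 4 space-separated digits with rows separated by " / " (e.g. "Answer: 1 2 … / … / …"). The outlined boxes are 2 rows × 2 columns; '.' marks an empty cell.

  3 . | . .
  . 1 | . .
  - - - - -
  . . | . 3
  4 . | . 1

Step 1. [r4c3∈{2}] only 2 remains possible at r4c3 ⇒ r4c3=2.
Step 2. [r2c1∈{2}] nothing but 2 survives at r2c1 ⇒ r2c1=2.
Step 3. [r2c4∈{4}] r2c4 is down to just 4. So r2c4=4.
Step 4. [r1c3∈{1}] r1c3's peers cover all but 1. So r1c3=1.
Step 5. [r3c2∈{2}] r3c2 has the single candidate 2. So r3c2=2.
Step 6. [r1c2∈{4}] r1c2 has the single candidate 4 ⇒ r1c2=4.
Step 7. [r4c2∈{3}] r4c2's peers cover all but 3 ⇒ r4c2=3.
Step 8. [r3c1∈{1}] r3c1 is down to just 1 ⇒ r3c1=1.
Step 9. [r2c3∈{3}] nothing but 3 survives at r2c3, so r2c3=3.
Step 10. [r3c3∈{4}] nothing but 4 survives at r3c3. So r3c3=4.
Step 11. [r1c4∈{2}] only 2 remains possible at r1c4. So r1c4=2.

Answer: 3 4 1 2 / 2 1 3 4 / 1 2 4 3 / 4 3 2 1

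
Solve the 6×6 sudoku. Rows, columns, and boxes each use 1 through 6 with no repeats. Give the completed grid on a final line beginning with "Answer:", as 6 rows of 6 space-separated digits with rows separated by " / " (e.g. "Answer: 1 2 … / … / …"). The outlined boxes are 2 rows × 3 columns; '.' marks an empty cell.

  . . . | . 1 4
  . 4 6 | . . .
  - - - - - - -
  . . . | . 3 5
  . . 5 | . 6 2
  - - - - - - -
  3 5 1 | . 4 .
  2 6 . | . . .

Step 1. [r1c4∈{2,3,5,6}] in row 1, 6 fits only at r1c4 ⇒ r1c4=6.
Step 2. [r2c1∈{1,5}] r2c1 is the only open cell in row 2 admitting 1 ⇒ r2c1=1.
Step 3. [r4c1∈{4}] r4c1 is down to just 4. So r4c1=4.
Step 4. [r4c4∈{1}] r4c4 has the single candidate 1 ⇒ r4c4=1.
Step 5. [r2c6∈{3}] r2c6 is down to just 3. So r2c6=3.
Step 6. [r1c3∈{2,3}] in col 3, 3 fits only at r1c3 ⇒ r1c3=3.
Step 7. [r6c5∈{5}] r6c5 is down to just 5, so r6c5=5.
Step 8. [r3c2∈{1,2}] row 3 places 1 nowhere but r3c2, so r3c2=1.
Step 9. [r2c4∈{2,5}] row 2 places 5 nowhere but r2c4, so r2c4=5.
Step 10. [r4c2∈{3}] r4c2 has the single candidate 3 ⇒ r4c2=3.
Step 11. [r5c4∈{2}] r5c4 is down to just 2 ⇒ r5c4=2.
Step 12. [r3c1∈{6}] only 6 remains possible at r3c1 ⇒ r3c1=6.
Step 13. [r6c6∈{1}] r6c6's peers cover all but 1. So r6c6=1.
Step 14. [r6c3∈{4}] r6c3 has the single candidate 4 ⇒ r6c3=4.
Step 15. [r6c4∈{3}] only 3 remains possible at r6c4, so r6c4=3.
Step 16. [r3c3∈{2}] r3c3's peers cover all but 2, so r3c3=2.
Step 17. [r1c1∈{5}] nothing but 5 survives at r1c1. So r1c1=5.
Step 18. [r1c2∈{2}] r1c2 is down to just 2 ⇒ r1c2=2.
Step 19. [r5c6∈{6}] r5c6 has the single candidate 6. So r5c6=6.
Step 20. [r2c5∈{2}] r2c5 has the single candidate 2, so r2c5=2.
Step 21. [r3c4∈{4}] only 4 remains possible at r3c4, so r3c4=4.

Answer: 5 2 3 6 1 4 / 1 4 6 5 2 3 / 6 1 2 4 3 5 / 4 3 5 1 6 2 / 3 5 1 2 4 6 / 2 6 4 3 5 1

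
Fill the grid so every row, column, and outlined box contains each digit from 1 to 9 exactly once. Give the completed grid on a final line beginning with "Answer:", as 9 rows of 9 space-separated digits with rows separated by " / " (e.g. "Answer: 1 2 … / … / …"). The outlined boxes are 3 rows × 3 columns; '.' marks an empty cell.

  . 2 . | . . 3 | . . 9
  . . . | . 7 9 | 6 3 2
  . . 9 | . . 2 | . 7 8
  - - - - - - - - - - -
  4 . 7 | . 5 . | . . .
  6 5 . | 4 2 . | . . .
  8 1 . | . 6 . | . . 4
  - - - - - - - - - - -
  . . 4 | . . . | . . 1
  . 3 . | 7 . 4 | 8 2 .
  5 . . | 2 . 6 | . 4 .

Step 1. [r2c1∈{1}] nothing but 1 survives at r2c1, so r2c1=1.
Step 2. [r4c2∈{9}] r4c2's peers cover all but 9 ⇒ r4c2=9.
Step 3. [r7c6∈{5,8}] r7c6 is the only open cell in col 6 admitting 5, so r7c6=5.
Step 4. [r6c4∈{3,9}] across box 5, 9 lands solely at r6c4 ⇒ r6c4=9.
Step 5. [r4c4∈{1,3,8}] across box 5, 3 lands solely at r4c4 ⇒ r4c4=3.
Step 6. [r7c4∈{8}] nothing but 8 survives at r7c4. So r7c4=8.
Step 7. [r1c5∈{1,4,8}] col 5 places 8 nowhere but r1c5 ⇒ r1c5=8.
Step 8. [r2c4∈{5}] r2c4 is down to just 5, so r2c4=5.
Step 9. [r3c7∈{1,4,5}] 5 has one home in row 3: r3c7, so r3c7=5.
Step 10. [r1c8∈{1}] only 1 remains possible at r1c8, so r1c8=1.
Step 11. [r5c3∈{3}] r5c3 has the single candidate 3 ⇒ r5c3=3.
Step 12. [r9c9∈{3,7}] col 9 places 3 nowhere but r9c9. So r9c9=3.
Step 13. [r5c9∈{7}] r5c9 has the single candidate 7, so r5c9=7.
Step 14. [r3c4∈{1,6}] across col 4, 1 lands solely at r3c4 ⇒ r3c4=1.
Step 15. [r3c2∈{4,6}] r3c2 is the only open cell in row 3 admitting 6, so r3c2=6.
Step 16. [r7c2∈{7}] r7c2's peers cover all but 7. So r7c2=7.
Step 17. [r7c7∈{9}] only 9 remains possible at r7c7 ⇒ r7c7=9.
Step 18. [r9c5∈{1,9}] 9 has one home in row 9: r9c5 ⇒ r9c5=9.
Step 19. [r9c3∈{1,8}] row 9 places 1 nowhere but r9c3. So r9c3=1.
Step 20. [r7c8∈{6}] r7c8's peers cover all but 6. So r7c8=6.
Step 21. [r4c7∈{1,2}] r4c7 is the only open cell in row 4 admitting 2. So r4c7=2.
Step 22. [r4c8∈{8}] only 8 remains possible at r4c8 ⇒ r4c8=8.
Step 23. [r5c6∈{1,8}] 8 has one home in row 5: r5c6 ⇒ r5c6=8.
Step 24. [r9c2∈{8}] r9c2's peers cover all but 8. So r9c2=8.
Step 25. [r7c5∈{3}] r7c5 has the single candidate 3 ⇒ r7c5=3.
Step 26. [r1c7∈{4}] r1c7 is down to just 4, so r1c7=4.
Step 27. [r8c3∈{6}] r8c3's peers cover all but 6 ⇒ r8c3=6.
Step 28. [r5c7∈{1}] r5c7 has the single candidate 1 ⇒ r5c7=1.
Step 29. [r4c9∈{6}] only 6 remains possible at r4c9, so r4c9=6.
Step 30. [r7c1∈{2}] nothing but 2 survives at r7c1, so r7c1=2.
Step 31. [r2c2∈{4}] r2c2 has the single candidate 4 ⇒ r2c2=4.
Step 32. [r6c8∈{5}] r6c8 is down to just 5 ⇒ r6c8=5.
Step 33. [r6c6∈{7}] only 7 remains possible at r6c6, so r6c6=7.
Step 34. [r6c3∈{2}] r6c3 has the single candidate 2 ⇒ r6c3=2.
Step 35. [r4c6∈{1}] nothing but 1 survives at r4c6 ⇒ r4c6=1.
Step 36. [r6c7∈{3}] r6c7 has the single candidate 3, so r6c7=3.
Step 37. [r1c3∈{5}] only 5 remains possible at r1c3. So r1c3=5.
Step 38. [r2c3∈{8}] r2c3 is down to just 8. So r2c3=8.
Step 39. [r9c7∈{7}] r9c7's peers cover all but 7, so r9c7=7.
Step 40. [r8c9∈{5}] r8c9 is down to just 5, so r8c9=5.
Step 41. [r8c5∈{1}] r8c5 has the single candidate 1. So r8c5=1.
Step 42. [r5c8∈{9}] nothing but 9 survives at r5c8 ⇒ r5c8=9.
Step 43. [r1c1∈{7}] nothing but 7 survives at r1c1 ⇒ r1c1=7.
Step 44. [r3c5∈{4}] r3c5 has the single candidate 4. So r3c5=4.
Step 45. [r1c4∈{6}] r1c4's peers cover all but 6. So r1c4=6.
Step 46. [r8c1∈{9}] r8c1 is down to just 9, so r8c1=9.
Step 47. [r3c1∈{3}] r3c1's peers cover all but 3 ⇒ r3c1=3.

Answer: 7 2 5 6 8 3 4 1 9 / 1 4 8 5 7 9 6 3 2 / 3 6 9 1 4 2 5 7 8 / 4 9 7 3 5 1 2 8 6 / 6 5 3 4 2 8 1 9 7 / 8 1 2 9 6 7 3 5 4 / 2 7 4 8 3 5 9 6 1 / 9 3 6 7 1 4 8 2 5 / 5 8 1 2 9 6 7 4 3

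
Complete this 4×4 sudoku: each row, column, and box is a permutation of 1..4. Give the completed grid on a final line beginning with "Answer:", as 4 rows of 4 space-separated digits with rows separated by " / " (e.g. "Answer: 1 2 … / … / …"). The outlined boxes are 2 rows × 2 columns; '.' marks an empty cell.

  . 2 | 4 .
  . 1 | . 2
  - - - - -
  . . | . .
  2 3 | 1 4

Step 1. [r2c3∈{3}] r2c3's peers cover all but 3, so r2c3=3.
Step 2. [r2c1∈{4}] nothing but 4 survives at r2c1, so r2c1=4.
Step 3. [r3c4∈{3}] r3c4 is down to just 3, so r3c4=3.
Step 4. [r3c1∈{1}] r3c1 has the single candidate 1. So r3c1=1.
Step 5. [r3c2∈{4}] only 4 remains possible at r3c2, so r3c2=4.
Step 6. [r1c1∈{3}] r1c1 has the single candidate 3, so r1c1=3.
Step 7. [r1c4∈{1}] r1c4's peers cover all but 1 ⇒ r1c4=1.
Step 8. [r3c3∈{2}] r3c3 has the single candidate 2, so r3c3=2.

Answer: 3 2 4 1 / 4 1 3 2 / 1 4 2 3 / 2 3 1 4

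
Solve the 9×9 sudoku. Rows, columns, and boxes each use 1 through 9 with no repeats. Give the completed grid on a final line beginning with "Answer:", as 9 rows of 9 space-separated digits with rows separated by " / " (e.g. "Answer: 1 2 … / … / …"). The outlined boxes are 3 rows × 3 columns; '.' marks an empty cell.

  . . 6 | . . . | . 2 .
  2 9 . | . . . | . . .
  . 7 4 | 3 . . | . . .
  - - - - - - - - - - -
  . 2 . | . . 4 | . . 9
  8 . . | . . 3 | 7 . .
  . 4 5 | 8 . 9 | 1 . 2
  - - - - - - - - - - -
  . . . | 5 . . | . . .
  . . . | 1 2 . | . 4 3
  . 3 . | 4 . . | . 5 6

Step 1. [r5c8∈{6}] only 6 remains possible at r5c8 ⇒ r5c8=6.
Step 2. [r5c2∈{1}] only 1 remains possible at r5c2, so r5c2=1.
Step 3. [r4c5∈{1,5,6,7}] 1 has one home in row 4: r4c5 ⇒ r4c5=1.
Step 4. [r4c7∈{3,5,8}] row 4 places 5 nowhere but r4c7, so r4c7=5.
Step 5. [r7c1∈{1,4,6,7,9}] across row 7, 4 lands solely at r7c1. So r7c1=4.
Step 6. [r7c5∈{3,6,7,8,9}] across row 7, 3 lands solely at r7c5. So r7c5=3.
Step 7. [r9c5∈{7,8,9}] in box 8, 9 fits only at r9c5 ⇒ r9c5=9.
Step 8. [r8c1∈{5,6,7,9}] col 1 places 9 nowhere but r8c1. So r8c1=9.
Step 9. [r8c7∈{8}] r8c7 is down to just 8 ⇒ r8c7=8.
Step 10. [r8c3∈{7}] nothing but 7 survives at r8c3. So r8c3=7.
Step 11. [r8c6∈{6}] r8c6 is down to just 6 ⇒ r8c6=6.
Step 12. [r9c6∈{7,8}] row 9 places 7 nowhere but r9c6. So r9c6=7.
Step 13. [r9c3∈{1,2,8}] in row 9, 8 fits only at r9c3 ⇒ r9c3=8.
Step 14. [r1c2∈{5,8}] r1c2 is the only open cell in col 2 admitting 8, so r1c2=8.
Step 15. [r4c3∈{3}] r4c3 has the single candidate 3 ⇒ r4c3=3.
Step 16. [r2c3∈{1}] nothing but 1 survives at r2c3 ⇒ r2c3=1.
Step 17. [r3c1∈{5}] nothing but 5 survives at r3c1, so r3c1=5.
Step 18. [r5c5∈{5}] r5c5's peers cover all but 5, so r5c5=5.
Step 19. [r1c4∈{7,9}] 9 has one home in col 4: r1c4 ⇒ r1c4=9.
Step 20. [r4c8∈{8}] r4c8 is down to just 8 ⇒ r4c8=8.
Step 21. [r7c6∈{8}] nothing but 8 survives at r7c6. So r7c6=8.
Step 22. [r5c9∈{4}] only 4 remains possible at r5c9. So r5c9=4.
Step 23. [r2c6∈{5}] nothing but 5 survives at r2c6. So r2c6=5.
Step 24. [r1c6∈{1}] r1c6's peers cover all but 1, so r1c6=1.
Step 25. [r6c8∈{3}] r6c8's peers cover all but 3, so r6c8=3.
Step 26. [r2c8∈{7}] only 7 remains possible at r2c8 ⇒ r2c8=7.
Step 27. [r2c4∈{6}] r2c4 is down to just 6 ⇒ r2c4=6.
Step 28. [r3c5∈{8}] nothing but 8 survives at r3c5, so r3c5=8.
Step 29. [r4c4∈{7}] r4c4 is down to just 7 ⇒ r4c4=7.
Step 30. [r2c7∈{3,4}] row 2 places 3 nowhere but r2c7 ⇒ r2c7=3.
Step 31. [r3c9∈{1}] r3c9 has the single candidate 1. So r3c9=1.
Step 32. [r3c8∈{9}] r3c8 has the single candidate 9. So r3c8=9.
Step 33. [r4c1∈{6}] r4c1 has the single candidate 6 ⇒ r4c1=6.
Step 34. [r2c5∈{4}] r2c5 is down to just 4 ⇒ r2c5=4.
Step 35. [r9c7∈{2}] only 2 remains possible at r9c7, so r9c7=2.
Step 36. [r1c7∈{4}] r1c7 has the single candidate 4, so r1c7=4.
Step 37. [r7c9∈{7}] r7c9 has the single candidate 7, so r7c9=7.
Step 38. [r1c5∈{7}] nothing but 7 survives at r1c5. So r1c5=7.
Step 39. [r1c9∈{5}] only 5 remains possible at r1c9, so r1c9=5.
Step 40. [r3c6∈{2}] nothing but 2 survives at r3c6 ⇒ r3c6=2.
Step 41. [r7c3∈{2}] r7c3's peers cover all but 2 ⇒ r7c3=2.
Step 42. [r1c1∈{3}] r1c1's peers cover all but 3. So r1c1=3.
Step 43. [r5c3∈{9}] only 9 remains possible at r5c3 ⇒ r5c3=9.
Step 44. [r2c9∈{8}] nothing but 8 survives at r2c9 ⇒ r2c9=8.
Step 45. [r7c8∈{1}] r7c8's peers cover all but 1, so r7c8=1.
Step 46. [r3c7∈{6}] nothing but 6 survives at r3c7 ⇒ r3c7=6.
Step 47. [r9c1∈{1}] r9c1's peers cover all but 1, so r9c1=1.
Step 48. [r6c5∈{6}] r6c5 is down to just 6, so r6c5=6.
Step 49. [r7c7∈{9}] r7c7 is down to just 9 ⇒ r7c7=9.
Step 50. [r8c2∈{5}] r8c2 has the single candidate 5 ⇒ r8c2=5.
Step 51. [r6c1∈{7}] only 7 remains possible at r6c1. So r6c1=7.
Step 52. [r7c2∈{6}] r7c2's peers cover all but 6. So r7c2=6.
Step 53. [r5c4∈{2}] r5c4 has the single candidate 2 ⇒ r5c4=2.

Answer: 3 8 6 9 7 1 4 2 5 / 2 9 1 6 4 5 3 7 8 / 5 7 4 3 8 2 6 9 1 / 6 2 3 7 1 4 5 8 9 / 8 1 9 2 5 3 7 6 4 / 7 4 5 8 6 9 1 3 2 / 4 6 2 5 3 8 9 1 7 / 9 5 7 1 2 6 8 4 3 / 1 3 8 4 9 7 2 5 6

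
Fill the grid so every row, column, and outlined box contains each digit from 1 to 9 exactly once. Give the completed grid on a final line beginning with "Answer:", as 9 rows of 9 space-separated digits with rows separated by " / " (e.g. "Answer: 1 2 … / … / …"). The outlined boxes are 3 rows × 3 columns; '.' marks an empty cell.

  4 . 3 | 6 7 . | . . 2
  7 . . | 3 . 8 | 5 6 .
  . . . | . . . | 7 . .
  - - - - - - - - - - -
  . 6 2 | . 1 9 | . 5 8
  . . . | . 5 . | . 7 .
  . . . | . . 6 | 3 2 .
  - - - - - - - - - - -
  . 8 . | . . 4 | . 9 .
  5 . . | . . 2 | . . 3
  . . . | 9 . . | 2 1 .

Step 1. [r7c7∈{6}] nothing but 6 survives at r7c7. So r7c7=6.
Step 2. [r9c6∈{3,5,7}] across col 6, 7 lands solely at r9c6. So r9c6=7.
Step 3. [r4c7∈{4}] r4c7 is down to just 4 ⇒ r4c7=4.
Step 4. [r9c5∈{3,6,8}] r9c5 is the only open cell in row 9 admitting 8 ⇒ r9c5=8.
Step 5. [r6c5∈{4}] nothing but 4 survives at r6c5 ⇒ r6c5=4.
Step 6. [r2c9∈{1,4,9}] 4 has one home in row 2: r2c9, so r2c9=4.
Step 7. [r4c1∈{3}] r4c1 has the single candidate 3, so r4c1=3.
Step 8. [r8c4∈{1}] only 1 remains possible at r8c4 ⇒ r8c4=1.
Step 9. [r8c8∈{4,8}] r8c8 is the only open cell in col 8 admitting 4 ⇒ r8c8=4.
Step 10. [r9c1∈{6}] nothing but 6 survives at r9c1, so r9c1=6.
Step 11. [r3c3∈{1,5,6,8,9}] r3c3 is the only open cell in row 3 admitting 6. So r3c3=6.
Step 12. [r3c1∈{1,2,8,9}] r3c1 is the only open cell in box 1 admitting 8. So r3c1=8.
Step 13. [r6c3∈{1,5,7,8,9}] r6c3 is the only open cell in col 3 admitting 5. So r6c3=5.
Step 14. [r5c3∈{1,4,8,9}] r5c3 is the only open cell in col 3 admitting 8 ⇒ r5c3=8.
Step 15. [r6c2∈{1,7,9}] in box 4, 7 fits only at r6c2 ⇒ r6c2=7.
Step 16. [r8c2∈{9}] only 9 remains possible at r8c2 ⇒ r8c2=9.
Step 17. [r1c7∈{1,8,9}] 9 has one home in row 1: r1c7 ⇒ r1c7=9.
Step 18. [r3c9∈{1}] r3c9's peers cover all but 1 ⇒ r3c9=1.
Step 19. [r6c1∈{1,9}] in row 6, 1 fits only at r6c1 ⇒ r6c1=1.
Step 20. [r3c6∈{5}] r3c6's peers cover all but 5 ⇒ r3c6=5.
Step 21. [r3c2∈{2}] only 2 remains possible at r3c2 ⇒ r3c2=2.
Step 22. [r7c9∈{5,7}] across col 9, 7 lands solely at r7c9. So r7c9=7.
Step 23. [r2c2∈{1}] nothing but 1 survives at r2c2. So r2c2=1.
Step 24. [r5c9∈{6,9}] 6 has one home in row 5: r5c9, so r5c9=6.
Step 25. [r9c2∈{3,4}] r9c2 is the only open cell in row 9 admitting 3, so r9c2=3.
Step 26. [r3c5∈{9}] r3c5 is down to just 9. So r3c5=9.
Step 27. [r8c3∈{7}] only 7 remains possible at r8c3. So r8c3=7.
Step 28. [r8c7∈{8}] nothing but 8 survives at r8c7. So r8c7=8.
Step 29. [r4c4∈{7}] only 7 remains possible at r4c4, so r4c4=7.
Step 30. [r7c1∈{2}] nothing but 2 survives at r7c1 ⇒ r7c1=2.
Step 31. [r9c3∈{4}] nothing but 4 survives at r9c3, so r9c3=4.
Step 32. [r3c8∈{3}] only 3 remains possible at r3c8. So r3c8=3.
Step 33. [r9c9∈{5}] r9c9 has the single candidate 5. So r9c9=5.
Step 34. [r1c8∈{8}] r1c8 is down to just 8 ⇒ r1c8=8.
Step 35. [r3c4∈{4}] nothing but 4 survives at r3c4. So r3c4=4.
Step 36. [r5c1∈{9}] r5c1's peers cover all but 9 ⇒ r5c1=9.
Step 37. [r5c4∈{2}] nothing but 2 survives at r5c4, so r5c4=2.
Step 38. [r7c5∈{3}] r7c5's peers cover all but 3 ⇒ r7c5=3.
Step 39. [r1c2∈{5}] nothing but 5 survives at r1c2, so r1c2=5.
Step 40. [r1c6∈{1}] r1c6 has the single candidate 1. So r1c6=1.
Step 41. [r6c4∈{8}] r6c4 has the single candidate 8 ⇒ r6c4=8.
Step 42. [r6c9∈{9}] r6c9's peers cover all but 9. So r6c9=9.
Step 43. [r5c7∈{1}] r5c7 is down to just 1 ⇒ r5c7=1.
Step 44. [r7c4∈{5}] only 5 remains possible at r7c4, so r7c4=5.
Step 45. [r8c5∈{6}] r8c5 is down to just 6 ⇒ r8c5=6.
Step 46. [r7c3∈{1}] nothing but 1 survives at r7c3, so r7c3=1.
Step 47. [r2c5∈{2}] r2c5 is down to just 2 ⇒ r2c5=2.
Step 48. [r2c3∈{9}] nothing but 9 survives at r2c3, so r2c3=9.
Step 49. [r5c2∈{4}] only 4 remains possible at r5c2 ⇒ r5c2=4.
Step 50. [r5c6∈{3}] r5c6 is down to just 3, so r5c6=3.

Answer: 4 5 3 6 7 1 9 8 2 / 7 1 9 3 2 8 5 6 4 / 8 2 6 4 9 5 7 3 1 / 3 6 2 7 1 9 4 5 8 / 9 4 8 2 5 3 1 7 6 / 1 7 5 8 4 6 3 2 9 / 2 8 1 5 3 4 6 9 7 / 5 9 7 1 6 2 8 4 3 / 6 3 4 9 8 7 2 1 5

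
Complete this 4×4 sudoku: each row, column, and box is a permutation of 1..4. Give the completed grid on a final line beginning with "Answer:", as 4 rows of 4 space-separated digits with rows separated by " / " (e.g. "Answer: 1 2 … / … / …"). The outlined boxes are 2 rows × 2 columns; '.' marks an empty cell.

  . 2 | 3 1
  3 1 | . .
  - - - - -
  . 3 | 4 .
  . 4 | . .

Step 1. [r3c4∈{2}] nothing but 2 survives at r3c4. So r3c4=2.
Step 2. [r3c1∈{1}] only 1 remains possible at r3c1. So r3c1=1.
Step 3. [r1c1∈{4}] nothing but 4 survives at r1c1 ⇒ r1c1=4.
Step 4. [r4c1∈{2}] r4c1's peers cover all but 2, so r4c1=2.
Step 5. [r4c4∈{3}] r4c4 is down to just 3. So r4c4=3.
Step 6. [r4c3∈{1}] only 1 remains possible at r4c3, so r4c3=1.
Step 7. [r2c3∈{2}] r2c3 has the single candidate 2, so r2c3=2.
Step 8. [r2c4∈{4}] r2c4 is down to just 4. So r2c4=4.

Answer: 4 2 3 1 / 3 1 2 4 / 1 3 4 2 / 2 4 1 3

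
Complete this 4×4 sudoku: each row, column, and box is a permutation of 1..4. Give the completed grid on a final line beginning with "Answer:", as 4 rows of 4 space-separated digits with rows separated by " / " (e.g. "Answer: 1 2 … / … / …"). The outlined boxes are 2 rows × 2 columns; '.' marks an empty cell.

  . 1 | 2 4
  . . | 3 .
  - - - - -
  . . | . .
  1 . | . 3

Step 1. [r4c2∈{2,4}] r4c2 is the only open cell in row 4 admitting 2 ⇒ r4c2=2.
Step 2. [r3c2∈{3,4}] 3 has one home in col 2: r3c2 ⇒ r3c2=3.
Step 3. [r3c1∈{4}] only 4 remains possible at r3c1, so r3c1=4.
Step 4. [r3c4∈{1,2}] across row 3, 2 lands solely at r3c4. So r3c4=2.
Step 5. [r1c1∈{3}] r1c1 is down to just 3, so r1c1=3.
Step 6. [r2c1∈{2}] r2c1 has the single candidate 2 ⇒ r2c1=2.
Step 7. [r2c4∈{1}] r2c4's peers cover all but 1. So r2c4=1.
Step 8. [r2c2∈{4}] r2c2 is down to just 4. So r2c2=4.
Step 9. [r4c3∈{4}] nothing but 4 survives at r4c3 ⇒ r4c3=4.
Step 10. [r3c3∈{1}] only 1 remains possible at r3c3. So r3c3=1.

Answer: 3 1 2 4 / 2 4 3 1 / 4 3 1 2 / 1 2 4 3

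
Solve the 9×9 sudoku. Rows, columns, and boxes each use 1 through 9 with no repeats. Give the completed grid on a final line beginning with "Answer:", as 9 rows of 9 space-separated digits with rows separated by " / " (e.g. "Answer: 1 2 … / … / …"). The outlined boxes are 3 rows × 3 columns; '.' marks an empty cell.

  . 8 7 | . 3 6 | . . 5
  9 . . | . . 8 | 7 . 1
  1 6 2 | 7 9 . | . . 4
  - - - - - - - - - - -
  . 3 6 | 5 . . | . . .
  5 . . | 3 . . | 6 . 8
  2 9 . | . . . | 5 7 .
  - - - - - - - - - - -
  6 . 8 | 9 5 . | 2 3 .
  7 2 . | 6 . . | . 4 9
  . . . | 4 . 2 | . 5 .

Step 1. [r9c2∈{1}] only 1 remains possible at r9c2. So r9c2=1.
Step 2. [r2c5∈{2,4}] r2c5 is the only open cell in box 2 admitting 4 ⇒ r2c5=4.
Step 3. [r7c6∈{1,7}] across row 7, 1 lands solely at r7c6. So r7c6=1.
Step 4. [r9c5∈{7,8}] r9c5 is the only open cell in box 8 admitting 7, so r9c5=7.
Step 5. [r4c7∈{1,4,9}] col 7 places 4 nowhere but r4c7. So r4c7=4.
Step 6. [r2c3∈{3,5}] 3 has one home in row 2: r2c3 ⇒ r2c3=3.
Step 7. [r6c4∈{1,8}] in col 4, 8 fits only at r6c4. So r6c4=8.
Step 8. [r4c9∈{2}] only 2 remains possible at r4c9. So r4c9=2.
Step 9. [r4c5∈{1}] r4c5 is down to just 1, so r4c5=1.
Step 10. [r4c8∈{9}] r4c8 is down to just 9 ⇒ r4c8=9.
Step 11. [r5c2∈{4,7}] across col 2, 7 lands solely at r5c2 ⇒ r5c2=7.
Step 12. [r1c8∈{2}] r1c8 has the single candidate 2 ⇒ r1c8=2.
Step 13. [r9c7∈{8}] r9c7 has the single candidate 8 ⇒ r9c7=8.
Step 14. [r6c6∈{4}] r6c6's peers cover all but 4. So r6c6=4.
Step 15. [r5c3∈{1,4}] r5c3 is the only open cell in row 5 admitting 4, so r5c3=4.
Step 16. [r6c5∈{6}] r6c5 is down to just 6 ⇒ r6c5=6.
Step 17. [r2c8∈{6}] r2c8 has the single candidate 6 ⇒ r2c8=6.
Step 18. [r4c6∈{7}] r4c6 has the single candidate 7 ⇒ r4c6=7.
Step 19. [r4c1∈{8}] only 8 remains possible at r4c1. So r4c1=8.
Step 20. [r5c8∈{1}] r5c8's peers cover all but 1, so r5c8=1.
Step 21. [r9c3∈{9}] r9c3's peers cover all but 9, so r9c3=9.
Step 22. [r9c9∈{6}] r9c9 has the single candidate 6. So r9c9=6.
Step 23. [r3c8∈{8}] r3c8 is down to just 8, so r3c8=8.
Step 24. [r9c1∈{3}] r9c1 is down to just 3 ⇒ r9c1=3.
Step 25. [r5c6∈{9}] r5c6 has the single candidate 9, so r5c6=9.
Step 26. [r5c5∈{2}] only 2 remains possible at r5c5 ⇒ r5c5=2.
Step 27. [r8c3∈{5}] r8c3 is down to just 5, so r8c3=5.
Step 28. [r8c6∈{3}] only 3 remains possible at r8c6. So r8c6=3.
Step 29. [r2c2∈{5}] r2c2 has the single candidate 5. So r2c2=5.
Step 30. [r7c2∈{4}] r7c2 has the single candidate 4, so r7c2=4.
Step 31. [r1c4∈{1}] r1c4's peers cover all but 1. So r1c4=1.
Step 32. [r8c5∈{8}] r8c5's peers cover all but 8, so r8c5=8.
Step 33. [r6c9∈{3}] r6c9's peers cover all but 3. So r6c9=3.
Step 34. [r2c4∈{2}] only 2 remains possible at r2c4, so r2c4=2.
Step 35. [r1c1∈{4}] nothing but 4 survives at r1c1 ⇒ r1c1=4.
Step 36. [r7c9∈{7}] r7c9 has the single candidate 7, so r7c9=7.
Step 37. [r1c7∈{9}] r1c7 is down to just 9, so r1c7=9.
Step 38. [r8c7∈{1}] r8c7's peers cover all but 1, so r8c7=1.
Step 39. [r3c7∈{3}] r3c7 has the single candidate 3 ⇒ r3c7=3.
Step 40. [r6c3∈{1}] r6c3's peers cover all but 1. So r6c3=1.
Step 41. [r3c6∈{5}] r3c6 is down to just 5, so r3c6=5.

Answer: 4 8 7 1 3 6 9 2 5 / 9 5 3 2 4 8 7 6 1 / 1 6 2 7 9 5 3 8 4 / 8 3 6 5 1 7 4 9 2 / 5 7 4 3 2 9 6 1 8 / 2 9 1 8 6 4 5 7 3 / 6 4 8 9 5 1 2 3 7 / 7 2 5 6 8 3 1 4 9 / 3 1 9 4 7 2 8 5 6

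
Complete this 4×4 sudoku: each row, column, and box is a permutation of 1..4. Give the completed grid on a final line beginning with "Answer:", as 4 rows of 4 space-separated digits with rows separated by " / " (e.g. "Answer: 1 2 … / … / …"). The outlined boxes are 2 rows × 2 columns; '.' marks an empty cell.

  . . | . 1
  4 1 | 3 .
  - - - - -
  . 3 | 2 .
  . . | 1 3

Step 1. [r4c1∈{2}] r4c1 is down to just 2, so r4c1=2.
Step 2. [r1c1∈{3}] r1c1 has the single candidate 3 ⇒ r1c1=3.
Step 3. [r1c2∈{2}] r1c2 is down to just 2, so r1c2=2.
Step 4. [r2c4∈{2}] only 2 remains possible at r2c4 ⇒ r2c4=2.
Step 5. [r3c4∈{4}] r3c4's peers cover all but 4 ⇒ r3c4=4.
Step 6. [r4c2∈{4}] r4c2 has the single candidate 4, so r4c2=4.
Step 7. [r1c3∈{4}] only 4 remains possible at r1c3 ⇒ r1c3=4.
Step 8. [r3c1∈{1}] r3c1 is down to just 1, so r3c1=1.

Answer: 3 2 4 1 / 4 1 3 2 / 1 3 2 4 / 2 4 1 3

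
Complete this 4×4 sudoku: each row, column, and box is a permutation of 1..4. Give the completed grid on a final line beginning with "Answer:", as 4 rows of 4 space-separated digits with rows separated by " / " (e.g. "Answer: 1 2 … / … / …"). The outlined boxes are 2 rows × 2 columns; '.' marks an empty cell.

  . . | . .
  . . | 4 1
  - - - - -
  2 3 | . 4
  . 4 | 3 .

Step 1. [r1c4∈{2,3}] in col 4, 3 fits only at r1c4 ⇒ r1c4=3.
Step 2. [r1c2∈{1,2}] in col 2, 1 fits only at r1c2, so r1c2=1.
Step 3. [r3c3∈{1}] r3c3's peers cover all but 1. So r3c3=1.
Step 4. [r1c3∈{2}] r1c3 is down to just 2. So r1c3=2.
Step 5. [r1c1∈{4}] r1c1's peers cover all but 4, so r1c1=4.
Step 6. [r2c1∈{3}] only 3 remains possible at r2c1. So r2c1=3.
Step 7. [r4c4∈{2}] nothing but 2 survives at r4c4, so r4c4=2.
Step 8. [r2c2∈{2}] nothing but 2 survives at r2c2. So r2c2=2.
Step 9. [r4c1∈{1}] only 1 remains possible at r4c1 ⇒ r4c1=1.

Answer: 4 1 2 3 / 3 2 4 1 / 2 3 1 4 / 1 4 3 2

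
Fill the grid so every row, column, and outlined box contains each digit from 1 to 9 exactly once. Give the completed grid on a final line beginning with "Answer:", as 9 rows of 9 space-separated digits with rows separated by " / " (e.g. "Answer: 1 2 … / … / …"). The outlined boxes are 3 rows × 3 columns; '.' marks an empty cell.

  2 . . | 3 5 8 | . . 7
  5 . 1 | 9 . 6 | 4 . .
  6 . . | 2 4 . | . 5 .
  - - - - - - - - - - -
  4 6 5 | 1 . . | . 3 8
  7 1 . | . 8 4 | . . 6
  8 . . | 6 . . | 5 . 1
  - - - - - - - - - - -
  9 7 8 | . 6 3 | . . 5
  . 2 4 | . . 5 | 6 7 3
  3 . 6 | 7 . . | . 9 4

Step 1. [r1c3∈{9}] only 9 remains possible at r1c3 ⇒ r1c3=9.
Step 2. [r5c8∈{2}] r5c8 has the single candidate 2 ⇒ r5c8=2.
Step 3. [r6c5∈{2,3,7,9}] r6c5 is the only open cell in col 5 admitting 3 ⇒ r6c5=3.
Step 4. [r6c6∈{2,7,9}] in row 6, 7 fits only at r6c6, so r6c6=7.
Step 5. [r3c7∈{1,3,8,9}] across col 7, 3 lands solely at r3c7. So r3c7=3.
Step 6. [r7c8∈{1}] r7c8 is down to just 1. So r7c8=1.
Step 7. [r4c6∈{2,9}] in col 6, 9 fits only at r4c6, so r4c6=9.
Step 8. [r9c6∈{1,2}] in col 6, 2 fits only at r9c6. So r9c6=2.
Step 9. [r9c5∈{1}] only 1 remains possible at r9c5 ⇒ r9c5=1.
Step 10. [r3c2∈{8}] nothing but 8 survives at r3c2. So r3c2=8.
Step 11. [r6c3∈{2}] nothing but 2 survives at r6c3, so r6c3=2.
Step 12. [r2c2∈{3}] r2c2's peers cover all but 3, so r2c2=3.
Step 13. [r4c7∈{7}] nothing but 7 survives at r4c7, so r4c7=7.
Step 14. [r1c8∈{6}] r1c8 has the single candidate 6. So r1c8=6.
Step 15. [r7c4∈{4}] nothing but 4 survives at r7c4 ⇒ r7c4=4.
Step 16. [r5c3∈{3}] r5c3 has the single candidate 3, so r5c3=3.
Step 17. [r1c7∈{1}] nothing but 1 survives at r1c7 ⇒ r1c7=1.
Step 18. [r3c9∈{9}] r3c9's peers cover all but 9. So r3c9=9.
Step 19. [r9c2∈{5}] only 5 remains possible at r9c2. So r9c2=5.
Step 20. [r1c2∈{4}] nothing but 4 survives at r1c2, so r1c2=4.
Step 21. [r6c8∈{4}] nothing but 4 survives at r6c8. So r6c8=4.
Step 22. [r3c6∈{1}] r3c6 is down to just 1 ⇒ r3c6=1.
Step 23. [r2c9∈{2}] r2c9 is down to just 2 ⇒ r2c9=2.
Step 24. [r8c5∈{9}] nothing but 9 survives at r8c5, so r8c5=9.
Step 25. [r8c1∈{1}] r8c1's peers cover all but 1, so r8c1=1.
Step 26. [r5c7∈{9}] r5c7 is down to just 9, so r5c7=9.
Step 27. [r6c2∈{9}] r6c2 has the single candidate 9 ⇒ r6c2=9.
Step 28. [r4c5∈{2}] r4c5's peers cover all but 2 ⇒ r4c5=2.
Step 29. [r5c4∈{5}] r5c4 has the single candidate 5 ⇒ r5c4=5.
Step 30. [r8c4∈{8}] r8c4 is down to just 8 ⇒ r8c4=8.
Step 31. [r7c7∈{2}] r7c7 is down to just 2. So r7c7=2.
Step 32. [r2c5∈{7}] only 7 remains possible at r2c5 ⇒ r2c5=7.
Step 33. [r2c8∈{8}] only 8 remains possible at r2c8. So r2c8=8.
Step 34. [r9c7∈{8}] r9c7's peers cover all but 8. So r9c7=8.
Step 35. [r3c3∈{7}] r3c3 is down to just 7, so r3c3=7.

Answer: 2 4 9 3 5 8 1 6 7 / 5 3 1 9 7 6 4 8 2 / 6 8 7 2 4 1 3 5 9 / 4 6 5 1 2 9 7 3 8 / 7 1 3 5 8 4 9 2 6 / 8 9 2 6 3 7 5 4 1 / 9 7 8 4 6 3 2 1 5 / 1 2 4 8 9 5 6 7 3 / 3 5 6 7 1 2 8 9 4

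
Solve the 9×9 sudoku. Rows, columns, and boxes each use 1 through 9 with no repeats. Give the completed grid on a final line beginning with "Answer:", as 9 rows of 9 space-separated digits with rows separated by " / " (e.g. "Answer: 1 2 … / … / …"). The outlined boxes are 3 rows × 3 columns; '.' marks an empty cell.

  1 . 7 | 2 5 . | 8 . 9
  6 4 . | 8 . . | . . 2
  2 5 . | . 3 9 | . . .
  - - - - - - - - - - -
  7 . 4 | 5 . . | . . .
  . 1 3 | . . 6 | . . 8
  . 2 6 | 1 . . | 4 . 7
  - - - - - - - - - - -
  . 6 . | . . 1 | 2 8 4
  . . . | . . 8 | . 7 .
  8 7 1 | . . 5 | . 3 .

Step 1. [r3c4∈{4,6,7}] in box 2, 6 fits only at r3c4. So r3c4=6.
Step 2. [r3c9∈{1}] nothing but 1 survives at r3c9, so r3c9=1.
Step 3. [r9c5∈{2,4,6,9}] 2 has one home in row 9: r9c5. So r9c5=2.
Step 4. [r8c1∈{3,4,5,9}] across col 1, 4 lands solely at r8c1. So r8c1=4.
Step 5. [r9c9∈{6}] nothing but 6 survives at r9c9 ⇒ r9c9=6.
Step 6. [r4c8∈{1,2,6,9}] 1 has one home in col 8: r4c8, so r4c8=1.
Step 7. [r7c1∈{3,5,9}] in col 1, 3 fits only at r7c1, so r7c1=3.
Step 8. [r8c2∈{9}] r8c2 is down to just 9 ⇒ r8c2=9.
Step 9. [r2c8∈{5}] only 5 remains possible at r2c8. So r2c8=5.
Step 10. [r6c8∈{9}] r6c8's peers cover all but 9. So r6c8=9.
Step 11. [r4c5∈{8,9}] across row 4, 9 lands solely at r4c5, so r4c5=9.
Step 12. [r7c5∈{7}] r7c5 has the single candidate 7, so r7c5=7.
Step 13. [r5c7∈{5}] nothing but 5 survives at r5c7. So r5c7=5.
Step 14. [r4c9∈{3}] nothing but 3 survives at r4c9, so r4c9=3.
Step 15. [r9c4∈{4,9}] 4 has one home in row 9: r9c4. So r9c4=4.
Step 16. [r1c8∈{4,6}] in row 1, 6 fits only at r1c8. So r1c8=6.
Step 17. [r3c7∈{7}] r3c7's peers cover all but 7 ⇒ r3c7=7.
Step 18. [r7c3∈{5}] nothing but 5 survives at r7c3, so r7c3=5.
Step 19. [r2c5∈{1}] only 1 remains possible at r2c5 ⇒ r2c5=1.
Step 20. [r4c6∈{2}] nothing but 2 survives at r4c6, so r4c6=2.
Step 21. [r4c2∈{8}] r4c2 has the single candidate 8, so r4c2=8.
Step 22. [r2c7∈{3}] r2c7's peers cover all but 3, so r2c7=3.
Step 23. [r5c8∈{2}] nothing but 2 survives at r5c8, so r5c8=2.
Step 24. [r8c9∈{5}] r8c9 has the single candidate 5. So r8c9=5.
Step 25. [r8c3∈{2}] nothing but 2 survives at r8c3 ⇒ r8c3=2.
Step 26. [r3c8∈{4}] r3c8's peers cover all but 4 ⇒ r3c8=4.
Step 27. [r9c7∈{9}] nothing but 9 survives at r9c7 ⇒ r9c7=9.
Step 28. [r6c1∈{5}] r6c1 has the single candidate 5, so r6c1=5.
Step 29. [r5c4∈{7}] r5c4's peers cover all but 7. So r5c4=7.
Step 30. [r8c7∈{1}] r8c7's peers cover all but 1. So r8c7=1.
Step 31. [r1c2∈{3}] nothing but 3 survives at r1c2. So r1c2=3.
Step 32. [r7c4∈{9}] r7c4 is down to just 9, so r7c4=9.
Step 33. [r3c3∈{8}] nothing but 8 survives at r3c3. So r3c3=8.
Step 34. [r5c1∈{9}] r5c1's peers cover all but 9, so r5c1=9.
Step 35. [r2c3∈{9}] r2c3 has the single candidate 9, so r2c3=9.
Step 36. [r5c5∈{4}] r5c5's peers cover all but 4, so r5c5=4.
Step 37. [r8c4∈{3}] nothing but 3 survives at r8c4, so r8c4=3.
Step 38. [r2c6∈{7}] nothing but 7 survives at r2c6, so r2c6=7.
Step 39. [r4c7∈{6}] r4c7's peers cover all but 6, so r4c7=6.
Step 40. [r6c6∈{3}] only 3 remains possible at r6c6. So r6c6=3.
Step 41. [r6c5∈{8}] r6c5 has the single candidate 8, so r6c5=8.
Step 42. [r8c5∈{6}] r8c5 is down to just 6. So r8c5=6.
Step 43. [r1c6∈{4}] only 4 remains possible at r1c6 ⇒ r1c6=4.

Answer: 1 3 7 2 5 4 8 6 9 / 6 4 9 8 1 7 3 5 2 / 2 5 8 6 3 9 7 4 1 / 7 8 4 5 9 2 6 1 3 / 9 1 3 7 4 6 5 2 8 / 5 2 6 1 8 3 4 9 7 / 3 6 5 9 7 1 2 8 4 / 4 9 2 3 6 8 1 7 5 / 8 7 1 4 2 5 9 3 6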